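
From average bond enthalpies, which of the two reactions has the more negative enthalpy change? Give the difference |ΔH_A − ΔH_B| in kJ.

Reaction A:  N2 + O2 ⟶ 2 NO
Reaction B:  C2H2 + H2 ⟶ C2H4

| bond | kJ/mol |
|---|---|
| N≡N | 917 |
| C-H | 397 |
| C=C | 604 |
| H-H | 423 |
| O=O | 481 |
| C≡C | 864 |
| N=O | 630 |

Reaction B, by 249 kJ

Reaction A:
  Bonds broken (reactants):
    N≡N: 1 × 917 = 917
    O=O: 1 × 481 = 481
    Σ(broken) = 1398 kJ
  Bonds formed (products):
    N=O: 2 × 630 = 1260
    Σ(formed) = 1260 kJ
  ΔH_A = 1398 − 1260 = +138 kJ
Reaction B:
  Bonds broken (reactants):
    C≡C: 1 × 864 = 864
    C-H: 2 × 397 = 794
    H-H: 1 × 423 = 423
    Σ(broken) = 2081 kJ
  Bonds formed (products):
    C-H: 4 × 397 = 1588
    C=C: 1 × 604 = 604
    Σ(formed) = 2192 kJ
  ΔH_B = 2081 − 2192 = −111 kJ
ΔH_A − ΔH_B = +249 kJ, so reaction B has the more negative ΔH; |ΔH_A − ΔH_B| = 249 kJ.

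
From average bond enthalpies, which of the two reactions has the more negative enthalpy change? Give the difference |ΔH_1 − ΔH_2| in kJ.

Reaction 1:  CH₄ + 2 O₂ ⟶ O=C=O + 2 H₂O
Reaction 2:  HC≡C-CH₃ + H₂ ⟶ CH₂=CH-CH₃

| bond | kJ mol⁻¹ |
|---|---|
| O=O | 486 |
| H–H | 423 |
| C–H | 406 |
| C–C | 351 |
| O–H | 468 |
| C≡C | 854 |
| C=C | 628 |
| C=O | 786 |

Reaction 1:
  Bonds broken (reactants):
    C–H: 4 × 406 = 1624
    O=O: 2 × 486 = 972
    Σ(broken) = 2596 kJ
  Bonds formed (products):
    C=O: 2 × 786 = 1572
    O–H: 4 × 468 = 1872
    Σ(formed) = 3444 kJ
  ΔH_1 = 2596 − 3444 = −848 kJ
Reaction 2:
  Bonds broken (reactants):
    C≡C: 1 × 854 = 854
    C–C: 1 × 351 = 351
    C–H: 4 × 406 = 1624
    H–H: 1 × 423 = 423
    Σ(broken) = 3252 kJ
  Bonds formed (products):
    C–C: 1 × 351 = 351
    C–H: 6 × 406 = 2436
    C=C: 1 × 628 = 628
    Σ(formed) = 3415 kJ
  ΔH_2 = 3252 − 3415 = −163 kJ
ΔH_1 − ΔH_2 = −685 kJ, so reaction 1 has the more negative ΔH; |ΔH_1 − ΔH_2| = 685 kJ.

Reaction 1, by 685 kJ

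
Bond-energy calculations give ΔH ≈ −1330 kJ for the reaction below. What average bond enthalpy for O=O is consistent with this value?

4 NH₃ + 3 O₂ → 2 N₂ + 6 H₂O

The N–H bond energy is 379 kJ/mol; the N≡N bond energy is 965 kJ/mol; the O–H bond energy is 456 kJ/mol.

D(O=O) ≈ 508 kJ/mol

Let D be the O=O bond energy.
Σ(broken) = 12×379 + 3×D = 4548 + 3D
Σ(formed) = 2×965 + 12×456 = 7402
ΔH = Σ(broken) − Σ(formed) = (4548 + 3D) − (7402) = −2854 + 3D
Setting this equal to −1330 kJ gives 3D = 1524, so D = 508 kJ/mol.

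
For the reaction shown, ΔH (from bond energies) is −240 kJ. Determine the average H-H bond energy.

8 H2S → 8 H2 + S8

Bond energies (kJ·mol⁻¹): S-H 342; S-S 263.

D(H-H) ≈ 451 kJ/mol

Let D be the H-H bond energy.
Σ(broken) = 16×342 = 5472
Σ(formed) = 8×D + 8×263 = 2104 + 8D
ΔH = Σ(broken) − Σ(formed) = (5472) − (2104 + 8D) = +3368 − 8D
Setting this equal to −240 kJ gives 8D = 3608, so D = 451 kJ/mol.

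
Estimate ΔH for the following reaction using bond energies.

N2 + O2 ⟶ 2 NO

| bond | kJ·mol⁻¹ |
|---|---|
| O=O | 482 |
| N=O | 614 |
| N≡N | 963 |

Bonds broken (reactants):
  N≡N: 1 × 963 = 963
  O=O: 1 × 482 = 482
  Σ(broken) = 1445 kJ
Bonds formed (products):
  N=O: 2 × 614 = 1228
  Σ(formed) = 1228 kJ
ΔH = Σ(broken) − Σ(formed) = 1445 − 1228 = +217 kJ

ΔH ≈ +217 kJ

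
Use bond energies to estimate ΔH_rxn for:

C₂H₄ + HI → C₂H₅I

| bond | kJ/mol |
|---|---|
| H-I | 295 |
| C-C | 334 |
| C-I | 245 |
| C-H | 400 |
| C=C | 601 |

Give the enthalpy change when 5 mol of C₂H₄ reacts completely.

ΔH = −415 kJ

Bonds broken (reactants):
  C-H: 4 × 400 = 1600
  C=C: 1 × 601 = 601
  H-I: 1 × 295 = 295
  Σ(broken) = 2496 kJ
Bonds formed (products):
  C-C: 1 × 334 = 334
  C-H: 5 × 400 = 2000
  C-I: 1 × 245 = 245
  Σ(formed) = 2579 kJ
ΔH = Σ(broken) − Σ(formed) = 2496 − 2579 = −83 kJ
For 5× the reaction as written: 5 × (−83) = −415 kJ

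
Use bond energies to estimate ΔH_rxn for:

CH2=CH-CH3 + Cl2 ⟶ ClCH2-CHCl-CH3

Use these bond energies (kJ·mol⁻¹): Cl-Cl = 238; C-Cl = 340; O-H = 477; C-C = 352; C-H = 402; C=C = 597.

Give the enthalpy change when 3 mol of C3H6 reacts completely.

ΔH = −591 kJ

Bonds broken (reactants):
  C-C: 1 × 352 = 352
  C-H: 6 × 402 = 2412
  C=C: 1 × 597 = 597
  Cl-Cl: 1 × 238 = 238
  Σ(broken) = 3599 kJ
Bonds formed (products):
  C-C: 2 × 352 = 704
  C-Cl: 2 × 340 = 680
  C-H: 6 × 402 = 2412
  Σ(formed) = 3796 kJ
ΔH = Σ(broken) − Σ(formed) = 3599 − 3796 = −197 kJ
For 3× the reaction as written: 3 × (−197) = −591 kJ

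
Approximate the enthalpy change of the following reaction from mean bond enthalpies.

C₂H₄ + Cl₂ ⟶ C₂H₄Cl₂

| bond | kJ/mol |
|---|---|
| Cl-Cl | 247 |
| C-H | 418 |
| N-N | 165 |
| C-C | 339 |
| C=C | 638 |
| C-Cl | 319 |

ΔH ≈ −92 kJ

Bonds broken (reactants):
  C-H: 4 × 418 = 1672
  C=C: 1 × 638 = 638
  Cl-Cl: 1 × 247 = 247
  Σ(broken) = 2557 kJ
Bonds formed (products):
  C-C: 1 × 339 = 339
  C-Cl: 2 × 319 = 638
  C-H: 4 × 418 = 1672
  Σ(formed) = 2649 kJ
ΔH = Σ(broken) − Σ(formed) = 2557 − 2649 = −92 kJ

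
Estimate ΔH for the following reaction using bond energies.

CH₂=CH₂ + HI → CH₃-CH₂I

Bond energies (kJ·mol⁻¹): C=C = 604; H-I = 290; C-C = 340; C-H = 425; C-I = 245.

ΔH ≈ −116 kJ

Bonds broken (reactants):
  C-H: 4 × 425 = 1700
  C=C: 1 × 604 = 604
  H-I: 1 × 290 = 290
  Σ(broken) = 2594 kJ
Bonds formed (products):
  C-C: 1 × 340 = 340
  C-H: 5 × 425 = 2125
  C-I: 1 × 245 = 245
  Σ(formed) = 2710 kJ
ΔH = Σ(broken) − Σ(formed) = 2594 − 2710 = −116 kJ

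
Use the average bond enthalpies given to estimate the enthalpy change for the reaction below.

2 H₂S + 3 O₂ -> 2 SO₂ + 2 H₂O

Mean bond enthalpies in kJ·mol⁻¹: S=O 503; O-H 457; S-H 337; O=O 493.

Bonds broken (reactants):
  O=O: 3 × 493 = 1479
  S-H: 4 × 337 = 1348
  Σ(broken) = 2827 kJ
Bonds formed (products):
  O-H: 4 × 457 = 1828
  S=O: 4 × 503 = 2012
  Σ(formed) = 3840 kJ
ΔH = Σ(broken) − Σ(formed) = 2827 − 3840 = −1013 kJ

ΔH ≈ −1013 kJ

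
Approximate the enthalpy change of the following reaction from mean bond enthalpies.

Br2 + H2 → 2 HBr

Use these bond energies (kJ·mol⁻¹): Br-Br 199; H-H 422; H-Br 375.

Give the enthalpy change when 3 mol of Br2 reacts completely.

Bonds broken (reactants):
  Br-Br: 1 × 199 = 199
  H-H: 1 × 422 = 422
  Σ(broken) = 621 kJ
Bonds formed (products):
  H-Br: 2 × 375 = 750
  Σ(formed) = 750 kJ
ΔH = Σ(broken) − Σ(formed) = 621 − 750 = −129 kJ
For 3× the reaction as written: 3 × (−129) = −387 kJ

ΔH = −387 kJ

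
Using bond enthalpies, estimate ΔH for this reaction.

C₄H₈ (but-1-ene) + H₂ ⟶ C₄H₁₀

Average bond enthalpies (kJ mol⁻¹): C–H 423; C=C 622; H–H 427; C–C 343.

ΔH ≈ −140 kJ

Bonds broken (reactants):
  C–C: 2 × 343 = 686
  C–H: 8 × 423 = 3384
  C=C: 1 × 622 = 622
  H–H: 1 × 427 = 427
  Σ(broken) = 5119 kJ
Bonds formed (products):
  C–C: 3 × 343 = 1029
  C–H: 10 × 423 = 4230
  Σ(formed) = 5259 kJ
ΔH = Σ(broken) − Σ(formed) = 5119 − 5259 = −140 kJ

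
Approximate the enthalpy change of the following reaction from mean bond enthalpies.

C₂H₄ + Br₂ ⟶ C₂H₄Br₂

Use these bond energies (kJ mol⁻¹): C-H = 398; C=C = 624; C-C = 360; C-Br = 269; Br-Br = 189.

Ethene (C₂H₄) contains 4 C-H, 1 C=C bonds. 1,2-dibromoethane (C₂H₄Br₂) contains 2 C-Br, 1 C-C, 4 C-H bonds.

ΔH ≈ −85 kJ

Bonds broken (reactants):
  Br-Br: 1 × 189 = 189
  C-H: 4 × 398 = 1592
  C=C: 1 × 624 = 624
  Σ(broken) = 2405 kJ
Bonds formed (products):
  C-Br: 2 × 269 = 538
  C-C: 1 × 360 = 360
  C-H: 4 × 398 = 1592
  Σ(formed) = 2490 kJ
ΔH = Σ(broken) − Σ(formed) = 2405 − 2490 = −85 kJ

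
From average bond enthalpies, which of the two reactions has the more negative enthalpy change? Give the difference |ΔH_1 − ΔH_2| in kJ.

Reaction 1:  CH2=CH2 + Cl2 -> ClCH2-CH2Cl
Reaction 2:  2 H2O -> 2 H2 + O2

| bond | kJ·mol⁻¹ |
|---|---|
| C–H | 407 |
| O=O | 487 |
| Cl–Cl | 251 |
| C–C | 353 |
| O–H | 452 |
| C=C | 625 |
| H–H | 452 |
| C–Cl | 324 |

Reaction 1:
  Bonds broken (reactants):
    C–H: 4 × 407 = 1628
    C=C: 1 × 625 = 625
    Cl–Cl: 1 × 251 = 251
    Σ(broken) = 2504 kJ
  Bonds formed (products):
    C–C: 1 × 353 = 353
    C–Cl: 2 × 324 = 648
    C–H: 4 × 407 = 1628
    Σ(formed) = 2629 kJ
  ΔH_1 = 2504 − 2629 = −125 kJ
Reaction 2:
  Bonds broken (reactants):
    O–H: 4 × 452 = 1808
    Σ(broken) = 1808 kJ
  Bonds formed (products):
    H–H: 2 × 452 = 904
    O=O: 1 × 487 = 487
    Σ(formed) = 1391 kJ
  ΔH_2 = 1808 − 1391 = +417 kJ
ΔH_1 − ΔH_2 = −542 kJ, so reaction 1 has the more negative ΔH; |ΔH_1 − ΔH_2| = 542 kJ.

Reaction 1, by 542 kJ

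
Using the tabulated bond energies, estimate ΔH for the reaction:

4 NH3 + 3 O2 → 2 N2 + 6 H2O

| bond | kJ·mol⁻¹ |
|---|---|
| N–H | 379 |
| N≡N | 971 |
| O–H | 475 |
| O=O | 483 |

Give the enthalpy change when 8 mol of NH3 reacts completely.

Bonds broken (reactants):
  N–H: 12 × 379 = 4548
  O=O: 3 × 483 = 1449
  Σ(broken) = 5997 kJ
Bonds formed (products):
  N≡N: 2 × 971 = 1942
  O–H: 12 × 475 = 5700
  Σ(formed) = 7642 kJ
ΔH = Σ(broken) − Σ(formed) = 5997 − 7642 = −1645 kJ
For 2× the reaction as written: 2 × (−1645) = −3290 kJ

ΔH = −3290 kJ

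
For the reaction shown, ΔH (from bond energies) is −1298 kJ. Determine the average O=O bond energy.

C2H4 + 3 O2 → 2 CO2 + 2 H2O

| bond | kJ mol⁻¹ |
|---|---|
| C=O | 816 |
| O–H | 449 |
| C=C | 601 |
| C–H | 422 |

D(O=O) ≈ 491 kJ/mol

Let D be the O=O bond energy.
Σ(broken) = 4×422 + 1×601 + 3×D = 2289 + 3D
Σ(formed) = 4×816 + 4×449 = 5060
ΔH = Σ(broken) − Σ(formed) = (2289 + 3D) − (5060) = −2771 + 3D
Setting this equal to −1298 kJ gives 3D = 1473, so D = 491 kJ/mol.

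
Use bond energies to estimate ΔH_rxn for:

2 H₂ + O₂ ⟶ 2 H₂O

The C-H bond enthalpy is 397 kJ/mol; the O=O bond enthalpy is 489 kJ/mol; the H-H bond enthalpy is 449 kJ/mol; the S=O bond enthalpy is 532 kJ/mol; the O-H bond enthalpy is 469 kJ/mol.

ΔH ≈ −489 kJ

Bonds broken (reactants):
  H-H: 2 × 449 = 898
  O=O: 1 × 489 = 489
  Σ(broken) = 1387 kJ
Bonds formed (products):
  O-H: 4 × 469 = 1876
  Σ(formed) = 1876 kJ
ΔH = Σ(broken) − Σ(formed) = 1387 − 1876 = −489 kJ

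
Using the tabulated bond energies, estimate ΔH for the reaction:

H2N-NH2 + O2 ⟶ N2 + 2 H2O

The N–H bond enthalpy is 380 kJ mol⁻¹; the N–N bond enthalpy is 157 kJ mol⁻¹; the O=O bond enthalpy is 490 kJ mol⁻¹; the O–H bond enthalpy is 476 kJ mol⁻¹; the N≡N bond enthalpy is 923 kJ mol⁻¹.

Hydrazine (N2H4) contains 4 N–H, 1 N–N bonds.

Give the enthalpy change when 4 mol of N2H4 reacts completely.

Bonds broken (reactants):
  N–H: 4 × 380 = 1520
  N–N: 1 × 157 = 157
  O=O: 1 × 490 = 490
  Σ(broken) = 2167 kJ
Bonds formed (products):
  N≡N: 1 × 923 = 923
  O–H: 4 × 476 = 1904
  Σ(formed) = 2827 kJ
ΔH = Σ(broken) − Σ(formed) = 2167 − 2827 = −660 kJ
For 4× the reaction as written: 4 × (−660) = −2640 kJ

ΔH = −2640 kJ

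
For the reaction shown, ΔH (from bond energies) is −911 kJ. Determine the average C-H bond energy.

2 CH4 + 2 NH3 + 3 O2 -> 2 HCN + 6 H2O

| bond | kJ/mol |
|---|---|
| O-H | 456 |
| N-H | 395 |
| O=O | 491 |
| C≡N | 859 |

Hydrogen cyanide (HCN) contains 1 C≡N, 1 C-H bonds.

D(C-H) ≈ 406 kJ/mol

Let D be the C-H bond energy.
Σ(broken) = 8×D + 6×395 + 3×491 = 3843 + 8D
Σ(formed) = 2×859 + 2×D + 12×456 = 7190 + 2D
ΔH = Σ(broken) − Σ(formed) = (3843 + 8D) − (7190 + 2D) = −3347 + 6D
Setting this equal to −911 kJ gives 6D = 2436, so D = 406 kJ/mol.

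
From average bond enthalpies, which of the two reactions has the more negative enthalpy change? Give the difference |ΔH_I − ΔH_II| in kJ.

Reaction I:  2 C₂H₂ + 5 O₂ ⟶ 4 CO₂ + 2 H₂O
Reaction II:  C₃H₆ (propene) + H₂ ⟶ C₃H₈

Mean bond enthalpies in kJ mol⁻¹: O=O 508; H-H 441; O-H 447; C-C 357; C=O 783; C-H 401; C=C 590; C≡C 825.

Reaction I, by 2130 kJ

Reaction I:
  Bonds broken (reactants):
    C≡C: 2 × 825 = 1650
    C-H: 4 × 401 = 1604
    O=O: 5 × 508 = 2540
    Σ(broken) = 5794 kJ
  Bonds formed (products):
    C=O: 8 × 783 = 6264
    O-H: 4 × 447 = 1788
    Σ(formed) = 8052 kJ
  ΔH_I = 5794 − 8052 = −2258 kJ
Reaction II:
  Bonds broken (reactants):
    C-C: 1 × 357 = 357
    C-H: 6 × 401 = 2406
    C=C: 1 × 590 = 590
    H-H: 1 × 441 = 441
    Σ(broken) = 3794 kJ
  Bonds formed (products):
    C-C: 2 × 357 = 714
    C-H: 8 × 401 = 3208
    Σ(formed) = 3922 kJ
  ΔH_II = 3794 − 3922 = −128 kJ
ΔH_I − ΔH_II = −2130 kJ, so reaction I has the more negative ΔH; |ΔH_I − ΔH_II| = 2130 kJ.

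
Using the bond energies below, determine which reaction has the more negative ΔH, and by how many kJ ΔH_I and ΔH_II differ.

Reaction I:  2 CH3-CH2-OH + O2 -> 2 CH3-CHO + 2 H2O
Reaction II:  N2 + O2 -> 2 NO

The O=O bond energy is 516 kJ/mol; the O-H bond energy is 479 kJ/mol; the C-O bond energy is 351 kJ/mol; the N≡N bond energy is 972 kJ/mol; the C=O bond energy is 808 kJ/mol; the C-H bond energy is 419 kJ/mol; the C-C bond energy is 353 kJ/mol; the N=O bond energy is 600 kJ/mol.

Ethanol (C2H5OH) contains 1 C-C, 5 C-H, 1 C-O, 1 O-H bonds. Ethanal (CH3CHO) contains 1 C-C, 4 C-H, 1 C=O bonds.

Reaction I, by 806 kJ

Reaction I:
  Bonds broken (reactants):
    C-C: 2 × 353 = 706
    C-H: 10 × 419 = 4190
    C-O: 2 × 351 = 702
    O-H: 2 × 479 = 958
    O=O: 1 × 516 = 516
    Σ(broken) = 7072 kJ
  Bonds formed (products):
    C-C: 2 × 353 = 706
    C-H: 8 × 419 = 3352
    C=O: 2 × 808 = 1616
    O-H: 4 × 479 = 1916
    Σ(formed) = 7590 kJ
  ΔH_I = 7072 − 7590 = −518 kJ
Reaction II:
  Bonds broken (reactants):
    N≡N: 1 × 972 = 972
    O=O: 1 × 516 = 516
    Σ(broken) = 1488 kJ
  Bonds formed (products):
    N=O: 2 × 600 = 1200
    Σ(formed) = 1200 kJ
  ΔH_II = 1488 − 1200 = +288 kJ
ΔH_I − ΔH_II = −806 kJ, so reaction I has the more negative ΔH; |ΔH_I − ΔH_II| = 806 kJ.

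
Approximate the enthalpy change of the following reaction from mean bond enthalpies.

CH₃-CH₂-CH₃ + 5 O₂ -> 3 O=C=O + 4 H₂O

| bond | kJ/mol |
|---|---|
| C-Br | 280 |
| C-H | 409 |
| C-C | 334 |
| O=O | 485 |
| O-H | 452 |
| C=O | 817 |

ΔH ≈ −2153 kJ

Bonds broken (reactants):
  C-C: 2 × 334 = 668
  C-H: 8 × 409 = 3272
  O=O: 5 × 485 = 2425
  Σ(broken) = 6365 kJ
Bonds formed (products):
  C=O: 6 × 817 = 4902
  O-H: 8 × 452 = 3616
  Σ(formed) = 8518 kJ
ΔH = Σ(broken) − Σ(formed) = 6365 − 8518 = −2153 kJ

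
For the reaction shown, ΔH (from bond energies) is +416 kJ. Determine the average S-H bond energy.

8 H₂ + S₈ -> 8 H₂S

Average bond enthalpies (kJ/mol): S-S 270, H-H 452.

Let D be the S-H bond energy.
Σ(broken) = 8×452 + 8×270 = 5776
Σ(formed) = 16×D = 16D
ΔH = Σ(broken) − Σ(formed) = (5776) − (16D) = +5776 − 16D
Setting this equal to +416 kJ gives 16D = 5360, so D = 335 kJ/mol.

D(S-H) ≈ 335 kJ/mol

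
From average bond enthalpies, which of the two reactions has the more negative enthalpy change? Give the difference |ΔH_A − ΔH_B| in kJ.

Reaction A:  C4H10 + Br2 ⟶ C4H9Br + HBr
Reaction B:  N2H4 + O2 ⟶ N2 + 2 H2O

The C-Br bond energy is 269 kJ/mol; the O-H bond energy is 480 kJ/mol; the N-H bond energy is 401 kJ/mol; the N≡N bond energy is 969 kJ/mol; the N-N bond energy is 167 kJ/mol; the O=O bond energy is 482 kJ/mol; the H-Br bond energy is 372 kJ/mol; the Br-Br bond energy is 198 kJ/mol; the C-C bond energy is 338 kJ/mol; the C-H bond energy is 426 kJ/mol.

Reaction A:
  Bonds broken (reactants):
    Br-Br: 1 × 198 = 198
    C-C: 3 × 338 = 1014
    C-H: 10 × 426 = 4260
    Σ(broken) = 5472 kJ
  Bonds formed (products):
    C-Br: 1 × 269 = 269
    C-C: 3 × 338 = 1014
    C-H: 9 × 426 = 3834
    H-Br: 1 × 372 = 372
    Σ(formed) = 5489 kJ
  ΔH_A = 5472 − 5489 = −17 kJ
Reaction B:
  Bonds broken (reactants):
    N-H: 4 × 401 = 1604
    N-N: 1 × 167 = 167
    O=O: 1 × 482 = 482
    Σ(broken) = 2253 kJ
  Bonds formed (products):
    N≡N: 1 × 969 = 969
    O-H: 4 × 480 = 1920
    Σ(formed) = 2889 kJ
  ΔH_B = 2253 − 2889 = −636 kJ
ΔH_A − ΔH_B = +619 kJ, so reaction B has the more negative ΔH; |ΔH_A − ΔH_B| = 619 kJ.

Reaction B, by 619 kJ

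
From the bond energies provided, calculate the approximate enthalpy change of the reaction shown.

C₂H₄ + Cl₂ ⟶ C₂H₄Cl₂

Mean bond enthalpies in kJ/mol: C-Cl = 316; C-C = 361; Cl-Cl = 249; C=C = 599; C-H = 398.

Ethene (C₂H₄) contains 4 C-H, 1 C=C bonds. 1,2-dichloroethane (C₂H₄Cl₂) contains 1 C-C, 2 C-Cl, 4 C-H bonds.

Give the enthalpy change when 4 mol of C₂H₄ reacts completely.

ΔH = −580 kJ

Bonds broken (reactants):
  C-H: 4 × 398 = 1592
  C=C: 1 × 599 = 599
  Cl-Cl: 1 × 249 = 249
  Σ(broken) = 2440 kJ
Bonds formed (products):
  C-C: 1 × 361 = 361
  C-Cl: 2 × 316 = 632
  C-H: 4 × 398 = 1592
  Σ(formed) = 2585 kJ
ΔH = Σ(broken) − Σ(formed) = 2440 − 2585 = −145 kJ
For 4× the reaction as written: 4 × (−145) = −580 kJ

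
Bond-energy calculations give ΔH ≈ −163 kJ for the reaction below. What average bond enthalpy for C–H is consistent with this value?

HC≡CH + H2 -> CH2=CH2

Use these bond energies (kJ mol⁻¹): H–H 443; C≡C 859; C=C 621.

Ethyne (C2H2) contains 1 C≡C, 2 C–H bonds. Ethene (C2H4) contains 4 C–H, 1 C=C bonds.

D(C–H) ≈ 422 kJ/mol

Let D be the C–H bond energy.
Σ(broken) = 1×859 + 2×D + 1×443 = 1302 + 2D
Σ(formed) = 4×D + 1×621 = 621 + 4D
ΔH = Σ(broken) − Σ(formed) = (1302 + 2D) − (621 + 4D) = +681 − 2D
Setting this equal to −163 kJ gives 2D = 844, so D = 422 kJ/mol.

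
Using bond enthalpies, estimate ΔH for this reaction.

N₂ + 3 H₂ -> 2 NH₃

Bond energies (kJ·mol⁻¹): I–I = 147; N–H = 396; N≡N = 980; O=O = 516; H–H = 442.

Bonds broken (reactants):
  H–H: 3 × 442 = 1326
  N≡N: 1 × 980 = 980
  Σ(broken) = 2306 kJ
Bonds formed (products):
  N–H: 6 × 396 = 2376
  Σ(formed) = 2376 kJ
ΔH = Σ(broken) − Σ(formed) = 2306 − 2376 = −70 kJ

ΔH ≈ −70 kJ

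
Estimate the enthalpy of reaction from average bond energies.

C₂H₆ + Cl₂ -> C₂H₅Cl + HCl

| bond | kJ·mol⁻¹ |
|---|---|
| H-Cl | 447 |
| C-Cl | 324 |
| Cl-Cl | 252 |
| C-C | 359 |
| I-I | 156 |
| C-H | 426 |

Bonds broken (reactants):
  C-C: 1 × 359 = 359
  C-H: 6 × 426 = 2556
  Cl-Cl: 1 × 252 = 252
  Σ(broken) = 3167 kJ
Bonds formed (products):
  C-C: 1 × 359 = 359
  C-Cl: 1 × 324 = 324
  C-H: 5 × 426 = 2130
  H-Cl: 1 × 447 = 447
  Σ(formed) = 3260 kJ
ΔH = Σ(broken) − Σ(formed) = 3167 − 3260 = −93 kJ

ΔH ≈ −93 kJ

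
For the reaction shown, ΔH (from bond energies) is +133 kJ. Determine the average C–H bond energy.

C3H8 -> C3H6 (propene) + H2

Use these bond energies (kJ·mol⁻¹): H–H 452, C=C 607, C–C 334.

Let D be the C–H bond energy.
Σ(broken) = 2×334 + 8×D = 668 + 8D
Σ(formed) = 1×334 + 6×D + 1×607 + 1×452 = 1393 + 6D
ΔH = Σ(broken) − Σ(formed) = (668 + 8D) − (1393 + 6D) = −725 + 2D
Setting this equal to +133 kJ gives 2D = 858, so D = 429 kJ/mol.

D(C–H) ≈ 429 kJ/mol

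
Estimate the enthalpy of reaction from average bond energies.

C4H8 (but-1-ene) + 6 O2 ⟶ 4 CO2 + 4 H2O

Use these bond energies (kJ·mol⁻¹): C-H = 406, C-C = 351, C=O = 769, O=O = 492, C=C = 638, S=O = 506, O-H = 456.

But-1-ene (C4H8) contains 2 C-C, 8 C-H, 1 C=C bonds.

ΔH ≈ −2260 kJ

Bonds broken (reactants):
  C-C: 2 × 351 = 702
  C-H: 8 × 406 = 3248
  C=C: 1 × 638 = 638
  O=O: 6 × 492 = 2952
  Σ(broken) = 7540 kJ
Bonds formed (products):
  C=O: 8 × 769 = 6152
  O-H: 8 × 456 = 3648
  Σ(formed) = 9800 kJ
ΔH = Σ(broken) − Σ(formed) = 7540 − 9800 = −2260 kJ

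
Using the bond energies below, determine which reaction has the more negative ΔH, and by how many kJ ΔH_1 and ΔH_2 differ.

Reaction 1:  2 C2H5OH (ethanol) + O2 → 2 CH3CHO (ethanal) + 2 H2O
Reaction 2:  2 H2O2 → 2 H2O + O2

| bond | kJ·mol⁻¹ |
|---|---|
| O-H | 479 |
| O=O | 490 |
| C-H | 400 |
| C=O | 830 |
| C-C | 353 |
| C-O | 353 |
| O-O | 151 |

Reaction 1:
  Bonds broken (reactants):
    C-C: 2 × 353 = 706
    C-H: 10 × 400 = 4000
    C-O: 2 × 353 = 706
    O-H: 2 × 479 = 958
    O=O: 1 × 490 = 490
    Σ(broken) = 6860 kJ
  Bonds formed (products):
    C-C: 2 × 353 = 706
    C-H: 8 × 400 = 3200
    C=O: 2 × 830 = 1660
    O-H: 4 × 479 = 1916
    Σ(formed) = 7482 kJ
  ΔH_1 = 6860 − 7482 = −622 kJ
Reaction 2:
  Bonds broken (reactants):
    O-H: 4 × 479 = 1916
    O-O: 2 × 151 = 302
    Σ(broken) = 2218 kJ
  Bonds formed (products):
    O-H: 4 × 479 = 1916
    O=O: 1 × 490 = 490
    Σ(formed) = 2406 kJ
  ΔH_2 = 2218 − 2406 = −188 kJ
ΔH_1 − ΔH_2 = −434 kJ, so reaction 1 has the more negative ΔH; |ΔH_1 − ΔH_2| = 434 kJ.

Reaction 1, by 434 kJ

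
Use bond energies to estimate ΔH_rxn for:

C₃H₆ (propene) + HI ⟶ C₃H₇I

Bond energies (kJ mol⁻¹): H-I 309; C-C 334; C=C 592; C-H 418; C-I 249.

ΔH ≈ −100 kJ

Bonds broken (reactants):
  C-C: 1 × 334 = 334
  C-H: 6 × 418 = 2508
  C=C: 1 × 592 = 592
  H-I: 1 × 309 = 309
  Σ(broken) = 3743 kJ
Bonds formed (products):
  C-C: 2 × 334 = 668
  C-H: 7 × 418 = 2926
  C-I: 1 × 249 = 249
  Σ(formed) = 3843 kJ
ΔH = Σ(broken) − Σ(formed) = 3743 − 3843 = −100 kJ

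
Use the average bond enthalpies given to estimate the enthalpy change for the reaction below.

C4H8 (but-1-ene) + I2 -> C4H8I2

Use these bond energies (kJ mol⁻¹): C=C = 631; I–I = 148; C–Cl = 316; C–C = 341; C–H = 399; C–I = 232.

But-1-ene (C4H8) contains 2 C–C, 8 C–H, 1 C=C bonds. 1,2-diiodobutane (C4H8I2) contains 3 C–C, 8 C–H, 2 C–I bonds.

Bonds broken (reactants):
  C–C: 2 × 341 = 682
  C–H: 8 × 399 = 3192
  C=C: 1 × 631 = 631
  I–I: 1 × 148 = 148
  Σ(broken) = 4653 kJ
Bonds formed (products):
  C–C: 3 × 341 = 1023
  C–H: 8 × 399 = 3192
  C–I: 2 × 232 = 464
  Σ(formed) = 4679 kJ
ΔH = Σ(broken) − Σ(formed) = 4653 − 4679 = −26 kJ

ΔH ≈ −26 kJ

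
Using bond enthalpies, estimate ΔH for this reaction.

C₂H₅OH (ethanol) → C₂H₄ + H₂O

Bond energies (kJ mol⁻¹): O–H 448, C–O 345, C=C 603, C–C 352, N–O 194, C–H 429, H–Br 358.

ΔH ≈ +75 kJ

Bonds broken (reactants):
  C–C: 1 × 352 = 352
  C–H: 5 × 429 = 2145
  C–O: 1 × 345 = 345
  O–H: 1 × 448 = 448
  Σ(broken) = 3290 kJ
Bonds formed (products):
  C–H: 4 × 429 = 1716
  C=C: 1 × 603 = 603
  O–H: 2 × 448 = 896
  Σ(formed) = 3215 kJ
ΔH = Σ(broken) − Σ(formed) = 3290 − 3215 = +75 kJ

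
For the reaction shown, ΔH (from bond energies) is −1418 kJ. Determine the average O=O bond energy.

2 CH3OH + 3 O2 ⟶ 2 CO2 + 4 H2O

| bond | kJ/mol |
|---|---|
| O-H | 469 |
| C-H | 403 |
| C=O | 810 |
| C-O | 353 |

D(O=O) ≈ 504 kJ/mol

Let D be the O=O bond energy.
Σ(broken) = 6×403 + 2×353 + 2×469 + 3×D = 4062 + 3D
Σ(formed) = 4×810 + 8×469 = 6992
ΔH = Σ(broken) − Σ(formed) = (4062 + 3D) − (6992) = −2930 + 3D
Setting this equal to −1418 kJ gives 3D = 1512, so D = 504 kJ/mol.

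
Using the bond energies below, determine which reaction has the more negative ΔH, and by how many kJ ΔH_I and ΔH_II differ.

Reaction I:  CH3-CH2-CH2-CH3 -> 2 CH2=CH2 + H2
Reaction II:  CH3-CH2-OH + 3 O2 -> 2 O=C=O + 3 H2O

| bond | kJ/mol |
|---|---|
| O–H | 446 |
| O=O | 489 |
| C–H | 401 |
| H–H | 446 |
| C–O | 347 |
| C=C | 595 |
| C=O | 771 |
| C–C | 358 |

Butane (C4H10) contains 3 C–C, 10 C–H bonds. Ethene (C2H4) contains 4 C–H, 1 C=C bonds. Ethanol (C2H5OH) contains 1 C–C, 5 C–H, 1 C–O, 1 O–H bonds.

Reaction I:
  Bonds broken (reactants):
    C–C: 3 × 358 = 1074
    C–H: 10 × 401 = 4010
    Σ(broken) = 5084 kJ
  Bonds formed (products):
    C–H: 8 × 401 = 3208
    C=C: 2 × 595 = 1190
    H–H: 1 × 446 = 446
    Σ(formed) = 4844 kJ
  ΔH_I = 5084 − 4844 = +240 kJ
Reaction II:
  Bonds broken (reactants):
    C–C: 1 × 358 = 358
    C–H: 5 × 401 = 2005
    C–O: 1 × 347 = 347
    O–H: 1 × 446 = 446
    O=O: 3 × 489 = 1467
    Σ(broken) = 4623 kJ
  Bonds formed (products):
    C=O: 4 × 771 = 3084
    O–H: 6 × 446 = 2676
    Σ(formed) = 5760 kJ
  ΔH_II = 4623 − 5760 = −1137 kJ
ΔH_I − ΔH_II = +1377 kJ, so reaction II has the more negative ΔH; |ΔH_I − ΔH_II| = 1377 kJ.

Reaction II, by 1377 kJ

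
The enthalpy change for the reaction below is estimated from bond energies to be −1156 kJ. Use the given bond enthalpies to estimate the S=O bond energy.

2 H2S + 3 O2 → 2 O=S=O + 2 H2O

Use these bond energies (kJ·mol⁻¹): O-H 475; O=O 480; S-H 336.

Let D be the S=O bond energy.
Σ(broken) = 3×480 + 4×336 = 2784
Σ(formed) = 4×475 + 4×D = 1900 + 4D
ΔH = Σ(broken) − Σ(formed) = (2784) − (1900 + 4D) = +884 − 4D
Setting this equal to −1156 kJ gives 4D = 2040, so D = 510 kJ/mol.

D(S=O) ≈ 510 kJ/mol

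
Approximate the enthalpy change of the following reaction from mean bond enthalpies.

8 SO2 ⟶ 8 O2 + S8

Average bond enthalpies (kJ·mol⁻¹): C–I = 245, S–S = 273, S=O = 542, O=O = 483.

Bonds broken (reactants):
  S=O: 16 × 542 = 8672
  Σ(broken) = 8672 kJ
Bonds formed (products):
  O=O: 8 × 483 = 3864
  S–S: 8 × 273 = 2184
  Σ(formed) = 6048 kJ
ΔH = Σ(broken) − Σ(formed) = 8672 − 6048 = +2624 kJ

ΔH ≈ +2624 kJ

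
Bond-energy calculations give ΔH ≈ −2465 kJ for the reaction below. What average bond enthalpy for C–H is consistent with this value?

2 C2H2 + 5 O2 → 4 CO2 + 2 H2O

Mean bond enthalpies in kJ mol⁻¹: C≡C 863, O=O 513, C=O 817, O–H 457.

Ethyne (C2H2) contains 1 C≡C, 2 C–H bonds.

Let D be the C–H bond energy.
Σ(broken) = 2×863 + 4×D + 5×513 = 4291 + 4D
Σ(formed) = 8×817 + 4×457 = 8364
ΔH = Σ(broken) − Σ(formed) = (4291 + 4D) − (8364) = −4073 + 4D
Setting this equal to −2465 kJ gives 4D = 1608, so D = 402 kJ/mol.

D(C–H) ≈ 402 kJ/mol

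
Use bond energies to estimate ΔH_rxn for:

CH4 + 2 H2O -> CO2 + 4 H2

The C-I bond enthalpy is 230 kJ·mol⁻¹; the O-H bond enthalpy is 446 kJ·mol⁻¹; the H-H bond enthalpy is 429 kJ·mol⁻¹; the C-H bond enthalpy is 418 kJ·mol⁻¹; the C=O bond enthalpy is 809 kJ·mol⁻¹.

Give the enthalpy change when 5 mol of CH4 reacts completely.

ΔH = +610 kJ

Bonds broken (reactants):
  C-H: 4 × 418 = 1672
  O-H: 4 × 446 = 1784
  Σ(broken) = 3456 kJ
Bonds formed (products):
  C=O: 2 × 809 = 1618
  H-H: 4 × 429 = 1716
  Σ(formed) = 3334 kJ
ΔH = Σ(broken) − Σ(formed) = 3456 − 3334 = +122 kJ
For 5× the reaction as written: 5 × (+122) = +610 kJ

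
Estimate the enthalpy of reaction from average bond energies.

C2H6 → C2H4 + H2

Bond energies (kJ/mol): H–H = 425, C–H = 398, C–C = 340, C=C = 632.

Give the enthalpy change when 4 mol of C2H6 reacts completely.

Bonds broken (reactants):
  C–C: 1 × 340 = 340
  C–H: 6 × 398 = 2388
  Σ(broken) = 2728 kJ
Bonds formed (products):
  C–H: 4 × 398 = 1592
  C=C: 1 × 632 = 632
  H–H: 1 × 425 = 425
  Σ(formed) = 2649 kJ
ΔH = Σ(broken) − Σ(formed) = 2728 − 2649 = +79 kJ
For 4× the reaction as written: 4 × (+79) = +316 kJ

ΔH = +316 kJ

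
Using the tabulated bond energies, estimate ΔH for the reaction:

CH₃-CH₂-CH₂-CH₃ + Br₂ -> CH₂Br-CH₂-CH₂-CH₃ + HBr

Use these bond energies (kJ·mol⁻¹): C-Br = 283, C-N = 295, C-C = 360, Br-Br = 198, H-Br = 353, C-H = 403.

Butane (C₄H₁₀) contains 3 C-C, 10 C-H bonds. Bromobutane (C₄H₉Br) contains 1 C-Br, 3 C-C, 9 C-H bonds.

Bonds broken (reactants):
  Br-Br: 1 × 198 = 198
  C-C: 3 × 360 = 1080
  C-H: 10 × 403 = 4030
  Σ(broken) = 5308 kJ
Bonds formed (products):
  C-Br: 1 × 283 = 283
  C-C: 3 × 360 = 1080
  C-H: 9 × 403 = 3627
  H-Br: 1 × 353 = 353
  Σ(formed) = 5343 kJ
ΔH = Σ(broken) − Σ(formed) = 5308 − 5343 = −35 kJ

ΔH ≈ −35 kJ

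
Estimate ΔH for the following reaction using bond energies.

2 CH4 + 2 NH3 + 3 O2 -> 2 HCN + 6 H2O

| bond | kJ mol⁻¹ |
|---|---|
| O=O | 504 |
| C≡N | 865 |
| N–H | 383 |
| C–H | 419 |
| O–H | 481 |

Bonds broken (reactants):
  C–H: 8 × 419 = 3352
  N–H: 6 × 383 = 2298
  O=O: 3 × 504 = 1512
  Σ(broken) = 7162 kJ
Bonds formed (products):
  C≡N: 2 × 865 = 1730
  C–H: 2 × 419 = 838
  O–H: 12 × 481 = 5772
  Σ(formed) = 8340 kJ
ΔH = Σ(broken) − Σ(formed) = 7162 − 8340 = −1178 kJ

ΔH ≈ −1178 kJ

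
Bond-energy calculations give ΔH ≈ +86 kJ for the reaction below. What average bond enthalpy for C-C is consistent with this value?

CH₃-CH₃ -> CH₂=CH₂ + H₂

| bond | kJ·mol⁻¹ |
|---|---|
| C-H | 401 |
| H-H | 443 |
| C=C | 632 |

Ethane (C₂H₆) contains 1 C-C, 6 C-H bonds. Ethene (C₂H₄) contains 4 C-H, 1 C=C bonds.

D(C-C) ≈ 359 kJ/mol

Let D be the C-C bond energy.
Σ(broken) = 1×D + 6×401 = 2406 + D
Σ(formed) = 4×401 + 1×632 + 1×443 = 2679
ΔH = Σ(broken) − Σ(formed) = (2406 + D) − (2679) = −273 + D
Setting this equal to +86 kJ gives D = 359 kJ/mol.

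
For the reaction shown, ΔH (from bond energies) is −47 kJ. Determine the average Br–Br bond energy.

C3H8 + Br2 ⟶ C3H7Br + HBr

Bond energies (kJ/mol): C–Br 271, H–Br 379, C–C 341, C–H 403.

D(Br–Br) ≈ 200 kJ/mol

Let D be the Br–Br bond energy.
Σ(broken) = 1×D + 2×341 + 8×403 = 3906 + D
Σ(formed) = 1×271 + 2×341 + 7×403 + 1×379 = 4153
ΔH = Σ(broken) − Σ(formed) = (3906 + D) − (4153) = −247 + D
Setting this equal to −47 kJ gives D = 200 kJ/mol.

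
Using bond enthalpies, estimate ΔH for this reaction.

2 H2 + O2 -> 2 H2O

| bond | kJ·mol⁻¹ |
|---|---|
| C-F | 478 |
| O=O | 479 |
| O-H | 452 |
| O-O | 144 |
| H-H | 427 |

ΔH ≈ −475 kJ

Bonds broken (reactants):
  H-H: 2 × 427 = 854
  O=O: 1 × 479 = 479
  Σ(broken) = 1333 kJ
Bonds formed (products):
  O-H: 4 × 452 = 1808
  Σ(formed) = 1808 kJ
ΔH = Σ(broken) − Σ(formed) = 1333 − 1808 = −475 kJ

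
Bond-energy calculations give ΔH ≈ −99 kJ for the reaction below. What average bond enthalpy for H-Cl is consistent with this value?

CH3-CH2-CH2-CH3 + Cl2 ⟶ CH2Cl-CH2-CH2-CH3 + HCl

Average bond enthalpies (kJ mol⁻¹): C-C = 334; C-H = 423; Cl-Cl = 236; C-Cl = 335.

D(H-Cl) ≈ 423 kJ/mol

Let D be the H-Cl bond energy.
Σ(broken) = 3×334 + 10×423 + 1×236 = 5468
Σ(formed) = 3×334 + 1×335 + 9×423 + 1×D = 5144 + D
ΔH = Σ(broken) − Σ(formed) = (5468) − (5144 + D) = +324 − D
Setting this equal to −99 kJ gives D = 423 kJ/mol.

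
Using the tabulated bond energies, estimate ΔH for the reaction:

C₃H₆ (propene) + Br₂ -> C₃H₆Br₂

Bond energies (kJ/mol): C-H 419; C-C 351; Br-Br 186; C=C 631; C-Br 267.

ΔH ≈ −68 kJ

Bonds broken (reactants):
  Br-Br: 1 × 186 = 186
  C-C: 1 × 351 = 351
  C-H: 6 × 419 = 2514
  C=C: 1 × 631 = 631
  Σ(broken) = 3682 kJ
Bonds formed (products):
  C-Br: 2 × 267 = 534
  C-C: 2 × 351 = 702
  C-H: 6 × 419 = 2514
  Σ(formed) = 3750 kJ
ΔH = Σ(broken) − Σ(formed) = 3682 − 3750 = −68 kJ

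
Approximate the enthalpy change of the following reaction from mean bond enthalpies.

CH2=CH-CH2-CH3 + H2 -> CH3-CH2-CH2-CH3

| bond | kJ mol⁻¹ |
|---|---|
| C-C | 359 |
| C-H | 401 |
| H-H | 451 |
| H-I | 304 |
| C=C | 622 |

Bonds broken (reactants):
  C-C: 2 × 359 = 718
  C-H: 8 × 401 = 3208
  C=C: 1 × 622 = 622
  H-H: 1 × 451 = 451
  Σ(broken) = 4999 kJ
Bonds formed (products):
  C-C: 3 × 359 = 1077
  C-H: 10 × 401 = 4010
  Σ(formed) = 5087 kJ
ΔH = Σ(broken) − Σ(formed) = 4999 − 5087 = −88 kJ

ΔH ≈ −88 kJ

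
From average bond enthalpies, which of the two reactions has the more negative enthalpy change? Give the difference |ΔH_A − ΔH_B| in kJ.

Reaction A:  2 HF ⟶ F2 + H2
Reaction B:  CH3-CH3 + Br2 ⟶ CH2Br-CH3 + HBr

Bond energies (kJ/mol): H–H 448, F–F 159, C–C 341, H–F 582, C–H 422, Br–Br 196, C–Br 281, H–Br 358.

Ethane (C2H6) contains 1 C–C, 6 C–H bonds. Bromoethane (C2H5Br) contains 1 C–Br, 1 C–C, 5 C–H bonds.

Reaction A:
  Bonds broken (reactants):
    H–F: 2 × 582 = 1164
    Σ(broken) = 1164 kJ
  Bonds formed (products):
    F–F: 1 × 159 = 159
    H–H: 1 × 448 = 448
    Σ(formed) = 607 kJ
  ΔH_A = 1164 − 607 = +557 kJ
Reaction B:
  Bonds broken (reactants):
    Br–Br: 1 × 196 = 196
    C–C: 1 × 341 = 341
    C–H: 6 × 422 = 2532
    Σ(broken) = 3069 kJ
  Bonds formed (products):
    C–Br: 1 × 281 = 281
    C–C: 1 × 341 = 341
    C–H: 5 × 422 = 2110
    H–Br: 1 × 358 = 358
    Σ(formed) = 3090 kJ
  ΔH_B = 3069 − 3090 = −21 kJ
ΔH_A − ΔH_B = +578 kJ, so reaction B has the more negative ΔH; |ΔH_A − ΔH_B| = 578 kJ.

Reaction B, by 578 kJ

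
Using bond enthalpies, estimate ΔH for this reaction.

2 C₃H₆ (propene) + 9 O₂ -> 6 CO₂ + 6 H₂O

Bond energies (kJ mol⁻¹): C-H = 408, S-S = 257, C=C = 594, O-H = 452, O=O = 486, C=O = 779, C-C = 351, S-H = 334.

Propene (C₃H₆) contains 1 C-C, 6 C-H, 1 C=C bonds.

Bonds broken (reactants):
  C-C: 2 × 351 = 702
  C-H: 12 × 408 = 4896
  C=C: 2 × 594 = 1188
  O=O: 9 × 486 = 4374
  Σ(broken) = 11160 kJ
Bonds formed (products):
  C=O: 12 × 779 = 9348
  O-H: 12 × 452 = 5424
  Σ(formed) = 14772 kJ
ΔH = Σ(broken) − Σ(formed) = 11160 − 14772 = −3612 kJ

ΔH ≈ −3612 kJ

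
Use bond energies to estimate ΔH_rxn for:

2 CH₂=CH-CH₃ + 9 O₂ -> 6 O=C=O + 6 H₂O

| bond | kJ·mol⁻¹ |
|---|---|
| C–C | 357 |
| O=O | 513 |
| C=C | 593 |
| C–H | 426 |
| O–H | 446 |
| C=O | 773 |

Bonds broken (reactants):
  C–C: 2 × 357 = 714
  C–H: 12 × 426 = 5112
  C=C: 2 × 593 = 1186
  O=O: 9 × 513 = 4617
  Σ(broken) = 11629 kJ
Bonds formed (products):
  C=O: 12 × 773 = 9276
  O–H: 12 × 446 = 5352
  Σ(formed) = 14628 kJ
ΔH = Σ(broken) − Σ(formed) = 11629 − 14628 = −2999 kJ

ΔH ≈ −2999 kJ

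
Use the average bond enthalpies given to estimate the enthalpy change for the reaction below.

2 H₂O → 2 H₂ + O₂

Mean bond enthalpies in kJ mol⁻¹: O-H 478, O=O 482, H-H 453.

ΔH ≈ +524 kJ

Bonds broken (reactants):
  O-H: 4 × 478 = 1912
  Σ(broken) = 1912 kJ
Bonds formed (products):
  H-H: 2 × 453 = 906
  O=O: 1 × 482 = 482
  Σ(formed) = 1388 kJ
ΔH = Σ(broken) − Σ(formed) = 1912 − 1388 = +524 kJ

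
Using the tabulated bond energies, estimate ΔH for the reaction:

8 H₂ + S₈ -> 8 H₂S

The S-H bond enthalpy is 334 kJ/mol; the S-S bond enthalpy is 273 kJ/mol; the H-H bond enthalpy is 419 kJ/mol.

ΔH ≈ +192 kJ

Bonds broken (reactants):
  H-H: 8 × 419 = 3352
  S-S: 8 × 273 = 2184
  Σ(broken) = 5536 kJ
Bonds formed (products):
  S-H: 16 × 334 = 5344
  Σ(formed) = 5344 kJ
ΔH = Σ(broken) − Σ(formed) = 5536 − 5344 = +192 kJ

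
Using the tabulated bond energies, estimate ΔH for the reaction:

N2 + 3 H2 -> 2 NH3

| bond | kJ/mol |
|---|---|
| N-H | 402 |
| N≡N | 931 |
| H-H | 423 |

Bonds broken (reactants):
  H-H: 3 × 423 = 1269
  N≡N: 1 × 931 = 931
  Σ(broken) = 2200 kJ
Bonds formed (products):
  N-H: 6 × 402 = 2412
  Σ(formed) = 2412 kJ
ΔH = Σ(broken) − Σ(formed) = 2200 − 2412 = −212 kJ

ΔH ≈ −212 kJ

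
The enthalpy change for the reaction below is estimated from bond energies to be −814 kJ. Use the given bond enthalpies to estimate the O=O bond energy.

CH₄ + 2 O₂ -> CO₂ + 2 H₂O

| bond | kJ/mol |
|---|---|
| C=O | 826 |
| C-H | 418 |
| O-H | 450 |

Let D be the O=O bond energy.
Σ(broken) = 4×418 + 2×D = 1672 + 2D
Σ(formed) = 2×826 + 4×450 = 3452
ΔH = Σ(broken) − Σ(formed) = (1672 + 2D) − (3452) = −1780 + 2D
Setting this equal to −814 kJ gives 2D = 966, so D = 483 kJ/mol.

D(O=O) ≈ 483 kJ/mol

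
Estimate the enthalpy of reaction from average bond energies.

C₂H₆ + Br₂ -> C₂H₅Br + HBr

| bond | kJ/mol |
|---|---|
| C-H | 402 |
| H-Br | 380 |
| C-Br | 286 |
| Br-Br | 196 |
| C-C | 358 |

Bonds broken (reactants):
  Br-Br: 1 × 196 = 196
  C-C: 1 × 358 = 358
  C-H: 6 × 402 = 2412
  Σ(broken) = 2966 kJ
Bonds formed (products):
  C-Br: 1 × 286 = 286
  C-C: 1 × 358 = 358
  C-H: 5 × 402 = 2010
  H-Br: 1 × 380 = 380
  Σ(formed) = 3034 kJ
ΔH = Σ(broken) − Σ(formed) = 2966 − 3034 = −68 kJ

ΔH ≈ −68 kJ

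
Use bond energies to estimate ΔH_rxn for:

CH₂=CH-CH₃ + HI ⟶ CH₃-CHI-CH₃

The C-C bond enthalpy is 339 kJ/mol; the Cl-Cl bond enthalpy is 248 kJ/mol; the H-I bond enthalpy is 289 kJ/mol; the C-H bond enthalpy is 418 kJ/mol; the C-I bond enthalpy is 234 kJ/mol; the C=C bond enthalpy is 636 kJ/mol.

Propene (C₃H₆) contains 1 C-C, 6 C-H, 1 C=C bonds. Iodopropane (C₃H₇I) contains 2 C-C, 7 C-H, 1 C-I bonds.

ΔH ≈ −66 kJ

Bonds broken (reactants):
  C-C: 1 × 339 = 339
  C-H: 6 × 418 = 2508
  C=C: 1 × 636 = 636
  H-I: 1 × 289 = 289
  Σ(broken) = 3772 kJ
Bonds formed (products):
  C-C: 2 × 339 = 678
  C-H: 7 × 418 = 2926
  C-I: 1 × 234 = 234
  Σ(formed) = 3838 kJ
ΔH = Σ(broken) − Σ(formed) = 3772 − 3838 = −66 kJ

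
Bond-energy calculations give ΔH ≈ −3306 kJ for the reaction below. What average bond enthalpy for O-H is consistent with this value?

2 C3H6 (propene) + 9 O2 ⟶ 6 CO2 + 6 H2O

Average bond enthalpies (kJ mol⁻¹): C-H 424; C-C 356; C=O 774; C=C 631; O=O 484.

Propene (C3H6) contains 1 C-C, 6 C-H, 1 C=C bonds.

D(O-H) ≈ 453 kJ/mol

Let D be the O-H bond energy.
Σ(broken) = 2×356 + 12×424 + 2×631 + 9×484 = 11418
Σ(formed) = 12×774 + 12×D = 9288 + 12D
ΔH = Σ(broken) − Σ(formed) = (11418) − (9288 + 12D) = +2130 − 12D
Setting this equal to −3306 kJ gives 12D = 5436, so D = 453 kJ/mol.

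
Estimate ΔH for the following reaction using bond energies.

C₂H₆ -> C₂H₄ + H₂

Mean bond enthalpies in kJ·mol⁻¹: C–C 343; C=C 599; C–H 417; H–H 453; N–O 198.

ΔH ≈ +125 kJ

Bonds broken (reactants):
  C–C: 1 × 343 = 343
  C–H: 6 × 417 = 2502
  Σ(broken) = 2845 kJ
Bonds formed (products):
  C–H: 4 × 417 = 1668
  C=C: 1 × 599 = 599
  H–H: 1 × 453 = 453
  Σ(formed) = 2720 kJ
ΔH = Σ(broken) − Σ(formed) = 2845 − 2720 = +125 kJ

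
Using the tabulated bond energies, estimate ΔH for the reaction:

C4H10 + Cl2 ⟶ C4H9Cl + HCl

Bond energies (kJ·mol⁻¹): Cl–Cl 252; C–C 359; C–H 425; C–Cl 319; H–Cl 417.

Bonds broken (reactants):
  C–C: 3 × 359 = 1077
  C–H: 10 × 425 = 4250
  Cl–Cl: 1 × 252 = 252
  Σ(broken) = 5579 kJ
Bonds formed (products):
  C–C: 3 × 359 = 1077
  C–Cl: 1 × 319 = 319
  C–H: 9 × 425 = 3825
  H–Cl: 1 × 417 = 417
  Σ(formed) = 5638 kJ
ΔH = Σ(broken) − Σ(formed) = 5579 − 5638 = −59 kJ

ΔH ≈ −59 kJ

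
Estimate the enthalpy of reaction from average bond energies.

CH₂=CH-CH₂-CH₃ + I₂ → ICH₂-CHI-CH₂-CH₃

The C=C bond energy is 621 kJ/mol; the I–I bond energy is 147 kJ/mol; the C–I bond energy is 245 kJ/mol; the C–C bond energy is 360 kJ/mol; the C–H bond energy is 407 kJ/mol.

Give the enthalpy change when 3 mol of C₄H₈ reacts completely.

Bonds broken (reactants):
  C–C: 2 × 360 = 720
  C–H: 8 × 407 = 3256
  C=C: 1 × 621 = 621
  I–I: 1 × 147 = 147
  Σ(broken) = 4744 kJ
Bonds formed (products):
  C–C: 3 × 360 = 1080
  C–H: 8 × 407 = 3256
  C–I: 2 × 245 = 490
  Σ(formed) = 4826 kJ
ΔH = Σ(broken) − Σ(formed) = 4744 − 4826 = −82 kJ
For 3× the reaction as written: 3 × (−82) = −246 kJ

ΔH = −246 kJ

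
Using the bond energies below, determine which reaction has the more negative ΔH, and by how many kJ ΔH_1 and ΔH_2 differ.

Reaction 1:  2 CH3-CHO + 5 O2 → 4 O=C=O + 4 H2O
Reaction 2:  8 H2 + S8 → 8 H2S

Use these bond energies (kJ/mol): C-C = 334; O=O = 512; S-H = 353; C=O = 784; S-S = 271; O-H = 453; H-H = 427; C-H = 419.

Reaction 1:
  Bonds broken (reactants):
    C-C: 2 × 334 = 668
    C-H: 8 × 419 = 3352
    C=O: 2 × 784 = 1568
    O=O: 5 × 512 = 2560
    Σ(broken) = 8148 kJ
  Bonds formed (products):
    C=O: 8 × 784 = 6272
    O-H: 8 × 453 = 3624
    Σ(formed) = 9896 kJ
  ΔH_1 = 8148 − 9896 = −1748 kJ
Reaction 2:
  Bonds broken (reactants):
    H-H: 8 × 427 = 3416
    S-S: 8 × 271 = 2168
    Σ(broken) = 5584 kJ
  Bonds formed (products):
    S-H: 16 × 353 = 5648
    Σ(formed) = 5648 kJ
  ΔH_2 = 5584 − 5648 = −64 kJ
ΔH_1 − ΔH_2 = −1684 kJ, so reaction 1 has the more negative ΔH; |ΔH_1 − ΔH_2| = 1684 kJ.

Reaction 1, by 1684 kJ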